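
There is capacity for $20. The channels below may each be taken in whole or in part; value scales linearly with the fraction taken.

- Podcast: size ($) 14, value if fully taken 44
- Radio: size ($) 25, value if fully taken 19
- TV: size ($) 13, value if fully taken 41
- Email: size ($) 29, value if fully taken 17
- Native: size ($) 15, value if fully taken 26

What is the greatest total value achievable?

Sort by value density: TV 41/13≈3.15, Podcast 44/14≈3.14, Native 26/15≈1.73, Radio 19/25≈0.76, Email 17/29≈0.586.
Take all of TV (13 $, value 41) → 7 $ left.
Fill the last 7 $ with part of Podcast: 7/14 of it earns 22.
Total value = 63.

63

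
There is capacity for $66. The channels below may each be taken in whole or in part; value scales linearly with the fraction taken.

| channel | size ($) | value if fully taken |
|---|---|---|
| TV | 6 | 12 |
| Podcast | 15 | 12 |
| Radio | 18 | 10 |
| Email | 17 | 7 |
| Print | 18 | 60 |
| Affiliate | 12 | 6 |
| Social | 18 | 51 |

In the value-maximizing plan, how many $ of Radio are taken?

Rank by value-to-size ratio: Print 60/18≈3.33, Social 51/18≈2.83, TV 12/6≈2, Podcast 12/15≈0.8, Radio 10/18≈0.556, Affiliate 6/12≈0.5, Email 7/17≈0.412.
Take all of Print (18 $, value 60) — 48 $ left.
Take all of Social (18 $, value 51) — 30 $ left.
All 6 $ of TV fit (value 12) — 24 remain.
Podcast: take in full, 15 $ for value 12 — 9 left.
Fill the last 9 $ with part of Radio: 9/18 of it earns 5.

9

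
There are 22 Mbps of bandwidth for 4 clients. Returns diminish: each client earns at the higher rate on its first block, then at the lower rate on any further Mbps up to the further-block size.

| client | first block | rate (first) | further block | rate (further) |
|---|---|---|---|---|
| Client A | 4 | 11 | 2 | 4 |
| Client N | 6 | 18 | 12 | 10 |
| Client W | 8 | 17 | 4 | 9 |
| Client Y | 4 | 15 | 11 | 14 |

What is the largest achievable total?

360

Rank every tier by rate: Client N/first 18 > Client W/first 17 > Client Y/first 15 > Client Y/second 14 > Client A/first 11 > Client N/second 10 > Client W/second 9 > Client A/second 4.
Client N/first (18): +6 — 16 left.
Client W/first (17): +8 — 8 left.
Fill Client Y first block (4 at 15) — 4 left.
4 remain; put them into Client Y second at 14.
Total = 18×6 + 17×8 + 15×4 + 14×4 = 360.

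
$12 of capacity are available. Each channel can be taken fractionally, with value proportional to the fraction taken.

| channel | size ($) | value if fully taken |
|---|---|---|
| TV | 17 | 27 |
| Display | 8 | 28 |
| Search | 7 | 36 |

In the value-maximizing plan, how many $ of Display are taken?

5

Best value per unit of size first: Search 36/7≈5.14, Display 28/8≈3.5, TV 27/17≈1.59.
All 7 $ of Search fit (value 36) ; 5 remain.
5 $ left: a 5/8 share of Display gives 28×5/8 = 17.5.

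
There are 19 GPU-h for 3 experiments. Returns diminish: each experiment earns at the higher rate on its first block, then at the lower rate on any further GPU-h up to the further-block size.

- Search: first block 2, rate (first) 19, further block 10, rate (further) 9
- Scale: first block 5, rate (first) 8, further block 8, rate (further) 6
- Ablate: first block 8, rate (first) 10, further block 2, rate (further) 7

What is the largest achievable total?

199

Treat each block as its own option and order by rate: Search/T1 19 > Ablate/T1 10 > Search/T2 9 > Scale/T1 8 > Ablate/T2 7 > Scale/T2 6.
Search T1 at 19: fill all 2 — 17 left.
Ablate T1 at 10: fill all 8 — 9 left.
9 remain; put them into Search T2 at 9.
Total = 19×2 + 10×8 + 9×9 = 199.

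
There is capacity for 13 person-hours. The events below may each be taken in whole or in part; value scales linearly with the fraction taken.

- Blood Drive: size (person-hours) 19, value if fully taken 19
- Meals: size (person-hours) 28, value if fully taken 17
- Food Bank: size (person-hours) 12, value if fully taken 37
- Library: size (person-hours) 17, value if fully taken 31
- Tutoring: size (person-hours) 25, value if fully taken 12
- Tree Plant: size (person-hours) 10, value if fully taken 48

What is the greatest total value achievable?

57.25

Rank by value-to-size ratio: Tree Plant 48/10≈4.8, Food Bank 37/12≈3.08, Library 31/17≈1.82, Blood Drive 19/19≈1, Meals 17/28≈0.607, Tutoring 12/25≈0.48.
Tree Plant: take in full, 10 person-hours for value 48 — 3 left.
3 person-hours left: a 3/12 share of Food Bank gives 37×3/12 = 9.25.
Total value = 57.25.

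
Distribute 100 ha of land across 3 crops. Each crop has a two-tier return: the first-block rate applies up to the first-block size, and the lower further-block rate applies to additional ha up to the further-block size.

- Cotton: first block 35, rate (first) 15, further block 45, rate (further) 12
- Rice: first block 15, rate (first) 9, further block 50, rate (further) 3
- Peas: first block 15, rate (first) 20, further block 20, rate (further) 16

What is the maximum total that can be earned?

1505

Order all 6 blocks by rate: Peas/tier1 20 > Peas/tier2 16 > Cotton/tier1 15 > Cotton/tier2 12 > Rice/tier1 9 > Rice/tier2 3.
Fill Peas tier1 block (15 at 20) ; 85 left.
Peas tier2 at 16: fill all 20 ; 65 left.
Fill Cotton tier1 block (35 at 15) ; 30 left.
30 remain; put them into Cotton tier2 at 12.
Total = 20×15 + 16×20 + 15×35 + 12×30 = 1505.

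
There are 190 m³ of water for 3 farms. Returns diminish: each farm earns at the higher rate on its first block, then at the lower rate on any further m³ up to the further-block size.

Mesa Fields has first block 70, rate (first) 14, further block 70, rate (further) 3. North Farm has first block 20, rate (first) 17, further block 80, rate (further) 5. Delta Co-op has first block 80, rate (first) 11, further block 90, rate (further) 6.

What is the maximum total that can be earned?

Treat each block as its own option and order by rate: North Farm/T1 17 > Mesa Fields/T1 14 > Delta Co-op/T1 11 > Delta Co-op/T2 6 > North Farm/T2 5 > Mesa Fields/T2 3.
North Farm/T1 (17): +20 ; 170 left.
Mesa Fields T1 at 14: fill all 70 ; 100 left.
Delta Co-op T1 at 11: fill all 80 ; 20 left.
Delta Co-op/T2: +20 of 90 at 6; pool empty.
Total = 17×20 + 14×70 + 11×80 + 6×20 = 2320.

2320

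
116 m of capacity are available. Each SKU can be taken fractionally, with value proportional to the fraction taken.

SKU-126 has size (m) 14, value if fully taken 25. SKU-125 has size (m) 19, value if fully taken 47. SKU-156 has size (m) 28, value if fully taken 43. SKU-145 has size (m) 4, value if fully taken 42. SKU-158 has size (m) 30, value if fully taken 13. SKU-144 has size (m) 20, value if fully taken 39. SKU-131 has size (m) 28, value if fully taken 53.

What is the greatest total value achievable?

250.3

Sort by value density: SKU-145 42/4≈10.5, SKU-125 47/19≈2.47, SKU-144 39/20≈1.95, SKU-131 53/28≈1.89, SKU-126 25/14≈1.79, SKU-156 43/28≈1.54, SKU-158 13/30≈0.433.
All 4 m of SKU-145 fit (value 42) — 112 remain.
All 19 m of SKU-125 fit (value 47) — 93 remain.
SKU-144: take in full, 20 m for value 39 — 73 left.
All 28 m of SKU-131 fit (value 53) — 45 remain.
All 14 m of SKU-126 fit (value 25) — 31 remain.
All 28 m of SKU-156 fit (value 43) — 3 remain.
Only 3 m remain; take 3/30 of SKU-158 for value 13×3/30 = 1.3.
Total value = 250.3.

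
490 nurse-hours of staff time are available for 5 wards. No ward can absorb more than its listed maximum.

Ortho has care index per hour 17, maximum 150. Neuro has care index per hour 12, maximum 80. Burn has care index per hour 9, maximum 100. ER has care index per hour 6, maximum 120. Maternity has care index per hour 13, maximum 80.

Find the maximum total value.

5930

Highest care index per hour first: Ortho 17 > Maternity 13 > Neuro 12 > Burn 9 > ER 6.
Give Ortho 150 to hit its cap of 150 → 340 left.
Give Maternity 80 to hit its cap of 80 → 260 left.
Neuro takes 80 to reach its cap of 80 → 180 left.
Burn takes 100 to reach its cap of 100 → 80 left.
ER has room for 120 but only 80 remain, so it gets 80.
Total = 17×150 + 12×80 + 9×100 + 6×80 + 13×80 = 5930.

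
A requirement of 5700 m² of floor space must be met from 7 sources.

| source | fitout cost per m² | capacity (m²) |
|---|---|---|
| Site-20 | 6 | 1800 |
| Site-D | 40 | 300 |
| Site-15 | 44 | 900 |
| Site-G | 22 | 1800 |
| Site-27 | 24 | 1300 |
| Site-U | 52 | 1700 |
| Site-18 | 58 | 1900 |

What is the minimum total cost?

115600

Fill from the cheapest source first.
Site-20 (6): use full 1800 — 3900 m² to go.
Take 1800 from Site-G at 22 — need 2100 more.
Site-27 at 24: take all 1300 m² — 800 still needed.
Take 300 from Site-D at 40 — need 500 more.
Take 500 from Site-15 at 44 to finish.
Site-U, Site-18: unused.
Cost = 1800×6 + 1800×22 + 1300×24 + 300×40 + 500×44 = 115600.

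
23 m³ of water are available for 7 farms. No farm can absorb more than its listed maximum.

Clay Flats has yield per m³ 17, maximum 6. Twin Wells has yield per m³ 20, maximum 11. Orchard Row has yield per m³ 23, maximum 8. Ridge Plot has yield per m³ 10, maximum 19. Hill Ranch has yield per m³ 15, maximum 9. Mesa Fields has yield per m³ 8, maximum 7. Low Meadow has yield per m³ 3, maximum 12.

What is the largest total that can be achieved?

472

Highest yield per m³ first: Orchard Row 23 > Twin Wells 20 > Clay Flats 17 > Hill Ranch 15 > Ridge Plot 10 > Mesa Fields 8 > Low Meadow 3.
Orchard Row: +8 to 8 (cap) → 15 left.
Twin Wells takes 11 to reach its cap of 11 → 4 left.
Clay Flats has room for 6 but only 4 remain, so it gets 4.
Total = 17×4 + 20×11 + 23×8 = 472.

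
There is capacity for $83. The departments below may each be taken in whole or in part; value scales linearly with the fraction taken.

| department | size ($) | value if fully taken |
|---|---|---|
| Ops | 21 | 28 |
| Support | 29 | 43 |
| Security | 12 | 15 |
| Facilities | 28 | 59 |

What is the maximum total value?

136.25

Sort by value density: Facilities 59/28≈2.11, Support 43/29≈1.48, Ops 28/21≈1.33, Security 15/12≈1.25.
All 28 $ of Facilities fit (value 59) ; 55 remain.
All 29 $ of Support fit (value 43) ; 26 remain.
Take all of Ops (21 $, value 28) ; 5 $ left.
Only 5 $ remain; take 5/12 of Security for value 15×5/12 = 6.25.
Total value = 136.25.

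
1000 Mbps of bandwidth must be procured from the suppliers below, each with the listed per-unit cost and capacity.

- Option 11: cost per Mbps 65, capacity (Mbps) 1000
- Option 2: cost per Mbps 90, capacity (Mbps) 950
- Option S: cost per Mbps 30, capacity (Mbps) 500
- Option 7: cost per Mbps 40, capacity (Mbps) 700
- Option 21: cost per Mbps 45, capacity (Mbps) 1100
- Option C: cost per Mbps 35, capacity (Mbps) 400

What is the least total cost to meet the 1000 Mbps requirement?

Use suppliers in increasing cost order.
Option S at 30: take all 500 Mbps → 500 still needed.
Option C at 35: take all 400 Mbps → 100 still needed.
Take 100 from Option 7 at 40 to finish.
Option 21, Option 11, Option 2: unused.
Cost = 500×30 + 400×35 + 100×40 = 33000.

33000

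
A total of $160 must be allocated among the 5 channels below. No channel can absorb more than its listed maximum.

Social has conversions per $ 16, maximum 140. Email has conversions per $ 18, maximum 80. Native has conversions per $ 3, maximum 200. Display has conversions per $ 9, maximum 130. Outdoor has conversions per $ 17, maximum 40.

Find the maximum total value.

Rank by conversions per $: Email 18 > Outdoor 17 > Social 16 > Display 9 > Native 3.
Give Email 80 to hit its cap of 80 → 80 left.
Give Outdoor 40 to hit its cap of 40 → 40 left.
Only 40 left; Social takes them to reach 40.
Total = 16×40 + 18×80 + 17×40 = 2760.

2760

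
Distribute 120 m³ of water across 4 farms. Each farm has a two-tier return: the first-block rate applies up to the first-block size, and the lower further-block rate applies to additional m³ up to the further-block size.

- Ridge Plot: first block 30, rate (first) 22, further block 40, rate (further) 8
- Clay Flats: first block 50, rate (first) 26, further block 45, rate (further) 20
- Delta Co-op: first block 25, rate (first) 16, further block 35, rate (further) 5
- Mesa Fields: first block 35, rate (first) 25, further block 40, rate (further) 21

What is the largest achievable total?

2940

Treat each block as its own option and order by rate: Clay Flats/tier1 26 > Mesa Fields/tier1 25 > Ridge Plot/tier1 22 > Mesa Fields/tier2 21 > Clay Flats/tier2 20 > Delta Co-op/tier1 16 > Ridge Plot/tier2 8 > Delta Co-op/tier2 5.
Fill Clay Flats tier1 block (50 at 26) — 70 left.
Fill Mesa Fields tier1 block (35 at 25) — 35 left.
Ridge Plot/tier1 (22): +30 — 5 left.
Mesa Fields/tier2: +5 of 40 at 21; pool empty.
Total = 26×50 + 25×35 + 22×30 + 21×5 = 2940.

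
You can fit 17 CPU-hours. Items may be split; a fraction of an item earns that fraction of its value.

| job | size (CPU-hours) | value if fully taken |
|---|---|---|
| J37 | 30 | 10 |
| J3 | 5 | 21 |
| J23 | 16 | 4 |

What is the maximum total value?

25

Rank by value-to-size ratio: J3 21/5≈4.2, J37 10/30≈0.333, J23 4/16≈0.25.
All 5 CPU-hours of J3 fit (value 21) ; 12 remain.
Only 12 CPU-hours remain; take 12/30 of J37 for value 10×12/30 = 4.
Total value = 25.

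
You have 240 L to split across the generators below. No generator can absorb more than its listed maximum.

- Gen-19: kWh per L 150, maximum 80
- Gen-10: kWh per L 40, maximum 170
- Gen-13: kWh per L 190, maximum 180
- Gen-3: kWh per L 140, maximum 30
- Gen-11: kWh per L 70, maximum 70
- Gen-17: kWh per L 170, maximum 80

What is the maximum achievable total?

Highest kWh per L first: Gen-13 190 > Gen-17 170 > Gen-19 150 > Gen-3 140 > Gen-11 70 > Gen-10 40.
Give Gen-13 180 to hit its cap of 180 ; 60 left.
Only 60 left; Gen-17 takes them to reach 60.
Total = 190×180 + 170×60 = 44400.

44400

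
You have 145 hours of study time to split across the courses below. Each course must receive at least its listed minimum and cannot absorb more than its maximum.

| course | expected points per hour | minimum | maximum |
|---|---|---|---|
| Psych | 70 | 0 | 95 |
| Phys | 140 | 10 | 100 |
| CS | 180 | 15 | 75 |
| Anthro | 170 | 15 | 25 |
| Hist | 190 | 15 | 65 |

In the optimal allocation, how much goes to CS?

Meeting every minimum uses 0+10+15+15+15 = 55 hours, leaving 90.
Order the courses by expected points per hour: Hist 190 > CS 180 > Anthro 170 > Phys 140 > Psych 70.
Hist takes 50 more to reach its cap of 65 → 40 left.
Only 40 left; CS takes them to reach 55.

55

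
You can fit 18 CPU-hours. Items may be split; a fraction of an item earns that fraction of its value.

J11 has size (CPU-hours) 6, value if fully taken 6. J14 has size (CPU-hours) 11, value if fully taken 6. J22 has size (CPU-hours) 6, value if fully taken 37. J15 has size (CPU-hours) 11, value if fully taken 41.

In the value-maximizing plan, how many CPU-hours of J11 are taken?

Rank by value-to-size ratio: J22 37/6≈6.17, J15 41/11≈3.73, J11 6/6≈1, J14 6/11≈0.545.
All 6 CPU-hours of J22 fit (value 37) — 12 remain.
J15: take in full, 11 CPU-hours for value 41 — 1 left.
Fill the last 1 CPU-hours with part of J11: 1/6 of it earns 1.

1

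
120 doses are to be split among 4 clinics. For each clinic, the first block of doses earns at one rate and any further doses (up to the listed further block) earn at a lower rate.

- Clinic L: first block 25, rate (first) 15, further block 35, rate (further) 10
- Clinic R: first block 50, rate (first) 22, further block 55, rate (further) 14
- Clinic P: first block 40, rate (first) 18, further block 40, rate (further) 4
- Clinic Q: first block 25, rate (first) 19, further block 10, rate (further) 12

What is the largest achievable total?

Treat each block as its own option and order by rate: Clinic R/tier1 22 > Clinic Q/tier1 19 > Clinic P/tier1 18 > Clinic L/tier1 15 > Clinic R/tier2 14 > Clinic Q/tier2 12 > Clinic L/tier2 10 > Clinic P/tier2 4.
Fill Clinic R tier1 block (50 at 22) → 70 left.
Fill Clinic Q tier1 block (25 at 19) → 45 left.
Clinic P tier1 at 18: fill all 40 → 5 left.
Clinic L tier1 at 15: only 5 left, fill 5.
Total = 22×50 + 19×25 + 18×40 + 15×5 = 2370.

2370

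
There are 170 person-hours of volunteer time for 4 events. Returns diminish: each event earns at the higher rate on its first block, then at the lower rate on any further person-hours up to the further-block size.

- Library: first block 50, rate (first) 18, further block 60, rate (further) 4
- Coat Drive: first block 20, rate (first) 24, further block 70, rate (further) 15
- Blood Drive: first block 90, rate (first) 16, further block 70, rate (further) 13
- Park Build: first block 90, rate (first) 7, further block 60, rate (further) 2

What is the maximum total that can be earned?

Order all 8 blocks by rate: Coat Drive/T1 24 > Library/T1 18 > Blood Drive/T1 16 > Coat Drive/T2 15 > Blood Drive/T2 13 > Park Build/T1 7 > Library/T2 4 > Park Build/T2 2.
Coat Drive/T1 (24): +20 — 150 left.
Library T1 at 18: fill all 50 — 100 left.
Blood Drive T1 at 16: fill all 90 — 10 left.
10 remain; put them into Coat Drive T2 at 15.
Total = 24×20 + 18×50 + 16×90 + 15×10 = 2970.

2970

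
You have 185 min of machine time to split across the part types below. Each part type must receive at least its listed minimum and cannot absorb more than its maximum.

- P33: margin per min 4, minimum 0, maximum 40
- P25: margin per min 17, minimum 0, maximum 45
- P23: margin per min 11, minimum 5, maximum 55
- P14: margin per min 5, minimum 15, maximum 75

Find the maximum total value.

Meeting every minimum uses 0+0+5+15 = 20 min, leaving 165.
Order the part types by margin per min: P25 17 > P23 11 > P14 5 > P33 4.
Give P25 45 more to hit its cap of 45 ; 120 left.
P23: +50 to 55 (cap) ; 70 left.
P14: +60 to 75 (cap) ; 10 left.
P33 has room for 40 more but only 10 remain, so it gets 10.
Total = 4×10 + 17×45 + 11×55 + 5×75 = 1785.

1785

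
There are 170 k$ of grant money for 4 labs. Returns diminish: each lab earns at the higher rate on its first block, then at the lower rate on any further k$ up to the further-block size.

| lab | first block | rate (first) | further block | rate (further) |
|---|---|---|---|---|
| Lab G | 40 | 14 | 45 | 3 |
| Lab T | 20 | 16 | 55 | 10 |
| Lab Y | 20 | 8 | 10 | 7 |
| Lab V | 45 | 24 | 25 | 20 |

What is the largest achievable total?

2860

Treat each block as its own option and order by rate: Lab V/T1 24 > Lab V/T2 20 > Lab T/T1 16 > Lab G/T1 14 > Lab T/T2 10 > Lab Y/T1 8 > Lab Y/T2 7 > Lab G/T2 3.
Fill Lab V T1 block (45 at 24) ; 125 left.
Lab V/T2 (20): +25 ; 100 left.
Lab T T1 at 16: fill all 20 ; 80 left.
Lab G/T1 (14): +40 ; 40 left.
40 remain; put them into Lab T T2 at 10.
Total = 24×45 + 20×25 + 16×20 + 14×40 + 10×40 = 2860.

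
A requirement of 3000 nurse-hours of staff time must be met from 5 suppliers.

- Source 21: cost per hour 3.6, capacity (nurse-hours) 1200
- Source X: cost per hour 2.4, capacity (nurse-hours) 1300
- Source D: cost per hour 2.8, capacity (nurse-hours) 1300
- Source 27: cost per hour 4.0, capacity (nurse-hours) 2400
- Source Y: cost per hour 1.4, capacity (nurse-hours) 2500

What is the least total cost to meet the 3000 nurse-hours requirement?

Use suppliers in increasing cost order.
Source Y at 1.4: take all 2500 nurse-hours ; 500 still needed.
Take 500 from Source X at 2.4 to finish.
Source D, Source 21, Source 27: unused.
Cost = 2500×1.4 + 500×2.4 = 4700.

4700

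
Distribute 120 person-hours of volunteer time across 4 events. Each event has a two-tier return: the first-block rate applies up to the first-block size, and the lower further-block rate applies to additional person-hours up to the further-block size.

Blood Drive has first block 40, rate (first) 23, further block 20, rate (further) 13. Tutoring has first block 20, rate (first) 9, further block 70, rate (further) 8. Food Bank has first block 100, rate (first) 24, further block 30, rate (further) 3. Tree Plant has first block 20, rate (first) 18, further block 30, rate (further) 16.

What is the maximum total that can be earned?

2860

Rank every tier by rate: Food Bank/T1 24 > Blood Drive/T1 23 > Tree Plant/T1 18 > Tree Plant/T2 16 > Blood Drive/T2 13 > Tutoring/T1 9 > Tutoring/T2 8 > Food Bank/T2 3.
Food Bank/T1 (24): +100 — 20 left.
Blood Drive/T1: +20 of 40 at 23; pool empty.
Total = 24×100 + 23×20 = 2860.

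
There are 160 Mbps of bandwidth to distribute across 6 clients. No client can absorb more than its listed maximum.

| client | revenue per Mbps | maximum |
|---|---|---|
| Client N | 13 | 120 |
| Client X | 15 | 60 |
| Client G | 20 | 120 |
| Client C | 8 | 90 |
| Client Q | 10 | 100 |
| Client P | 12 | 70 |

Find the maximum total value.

Rank by revenue per Mbps: Client G 20 > Client X 15 > Client N 13 > Client P 12 > Client Q 10 > Client C 8.
Client G takes 120 to reach its cap of 120 ; 40 left.
Client X: +40 (room for 60) → 40. Pool exhausted.
Total = 15×40 + 20×120 = 3000.

3000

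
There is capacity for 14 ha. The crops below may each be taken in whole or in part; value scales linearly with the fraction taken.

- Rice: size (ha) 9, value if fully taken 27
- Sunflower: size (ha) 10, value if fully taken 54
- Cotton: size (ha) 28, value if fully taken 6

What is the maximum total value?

Sort by value density: Sunflower 54/10≈5.4, Rice 27/9≈3, Cotton 6/28≈0.214.
Sunflower: take in full, 10 ha for value 54 → 4 left.
Only 4 ha remain; take 4/9 of Rice for value 27×4/9 = 12.
Total value = 66.

66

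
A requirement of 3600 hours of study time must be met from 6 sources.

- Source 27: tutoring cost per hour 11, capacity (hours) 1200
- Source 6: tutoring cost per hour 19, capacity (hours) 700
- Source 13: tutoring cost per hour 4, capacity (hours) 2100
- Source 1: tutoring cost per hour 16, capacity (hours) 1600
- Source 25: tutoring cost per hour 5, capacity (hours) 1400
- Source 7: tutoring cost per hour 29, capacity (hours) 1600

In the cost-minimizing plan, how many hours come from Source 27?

100

Cheapest first:
Source 13 (4): use full 2100 — 1500 hours to go.
Source 25 at 5: take all 1400 hours — 100 still needed.
Source 27 (11): take the remaining 100 — done.
Source 1, Source 6, Source 7: unused.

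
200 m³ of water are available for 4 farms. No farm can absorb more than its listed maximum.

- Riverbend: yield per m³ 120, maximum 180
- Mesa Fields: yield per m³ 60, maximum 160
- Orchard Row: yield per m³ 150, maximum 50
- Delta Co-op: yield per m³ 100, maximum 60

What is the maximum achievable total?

Order the farms by yield per m³: Orchard Row 150 > Riverbend 120 > Delta Co-op 100 > Mesa Fields 60.
Orchard Row: +50 to 50 (cap) → 150 left.
Riverbend has room for 180 but only 150 remain, so it gets 150.
Total = 120×150 + 150×50 = 25500.

25500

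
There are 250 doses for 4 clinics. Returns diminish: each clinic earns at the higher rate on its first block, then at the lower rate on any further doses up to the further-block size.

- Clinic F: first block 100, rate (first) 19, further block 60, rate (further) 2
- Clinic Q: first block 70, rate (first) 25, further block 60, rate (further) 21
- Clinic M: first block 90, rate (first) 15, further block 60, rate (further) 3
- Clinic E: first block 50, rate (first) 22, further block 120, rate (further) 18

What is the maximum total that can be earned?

Treat each block as its own option and order by rate: Clinic Q/tier1 25 > Clinic E/tier1 22 > Clinic Q/tier2 21 > Clinic F/tier1 19 > Clinic E/tier2 18 > Clinic M/tier1 15 > Clinic M/tier2 3 > Clinic F/tier2 2.
Clinic Q tier1 at 25: fill all 70 — 180 left.
Clinic E tier1 at 22: fill all 50 — 130 left.
Clinic Q tier2 at 21: fill all 60 — 70 left.
70 remain; put them into Clinic F tier1 at 19.
Total = 25×70 + 22×50 + 21×60 + 19×70 = 5440.

5440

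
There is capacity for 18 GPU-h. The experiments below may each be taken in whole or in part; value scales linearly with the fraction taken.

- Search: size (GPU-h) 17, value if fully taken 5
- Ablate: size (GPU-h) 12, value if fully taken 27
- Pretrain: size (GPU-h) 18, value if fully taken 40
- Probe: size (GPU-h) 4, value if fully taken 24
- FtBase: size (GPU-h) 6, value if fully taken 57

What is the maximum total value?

99

Best value per unit of size first: FtBase 57/6≈9.5, Probe 24/4≈6, Ablate 27/12≈2.25, Pretrain 40/18≈2.22, Search 5/17≈0.294.
FtBase: take in full, 6 GPU-h for value 57 — 12 left.
Take all of Probe (4 GPU-h, value 24) — 8 GPU-h left.
Only 8 GPU-h remain; take 8/12 of Ablate for value 27×8/12 = 18.
Total value = 99.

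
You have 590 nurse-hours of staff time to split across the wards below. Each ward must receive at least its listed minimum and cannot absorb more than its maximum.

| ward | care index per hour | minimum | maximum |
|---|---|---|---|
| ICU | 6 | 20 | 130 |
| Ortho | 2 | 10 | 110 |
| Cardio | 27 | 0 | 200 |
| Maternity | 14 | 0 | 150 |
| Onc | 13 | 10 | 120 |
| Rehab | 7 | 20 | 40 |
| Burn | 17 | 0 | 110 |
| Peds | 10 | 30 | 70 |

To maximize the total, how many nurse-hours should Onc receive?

Meeting every minimum uses 20+10+0+0+10+20+0+30 = 90 nurse-hours, leaving 500.
Order the wards by care index per hour: Cardio 27 > Burn 17 > Maternity 14 > Onc 13 > Peds 10 > Rehab 7 > ICU 6 > Ortho 2.
Cardio: +200 to 200 (cap) ; 300 left.
Burn takes 110 more to reach its cap of 110 ; 190 left.
Maternity takes 150 more to reach its cap of 150 ; 40 left.
Onc has room for 110 more but only 40 remain, so it gets 50.

50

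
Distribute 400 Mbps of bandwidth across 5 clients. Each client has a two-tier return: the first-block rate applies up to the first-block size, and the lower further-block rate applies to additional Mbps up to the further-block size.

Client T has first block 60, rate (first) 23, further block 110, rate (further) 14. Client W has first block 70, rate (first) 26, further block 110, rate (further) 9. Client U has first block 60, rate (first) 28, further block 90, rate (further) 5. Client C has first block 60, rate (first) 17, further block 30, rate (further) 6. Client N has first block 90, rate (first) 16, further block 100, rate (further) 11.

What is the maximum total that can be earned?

Order all 10 blocks by rate: Client U/tier1 28 > Client W/tier1 26 > Client T/tier1 23 > Client C/tier1 17 > Client N/tier1 16 > Client T/tier2 14 > Client N/tier2 11 > Client W/tier2 9 > Client C/tier2 6 > Client U/tier2 5.
Client U tier1 at 28: fill all 60 → 340 left.
Client W/tier1 (26): +70 → 270 left.
Client T tier1 at 23: fill all 60 → 210 left.
Client C/tier1 (17): +60 → 150 left.
Fill Client N tier1 block (90 at 16) → 60 left.
60 remain; put them into Client T tier2 at 14.
Total = 28×60 + 26×70 + 23×60 + 17×60 + 16×90 + 14×60 = 8180.

8180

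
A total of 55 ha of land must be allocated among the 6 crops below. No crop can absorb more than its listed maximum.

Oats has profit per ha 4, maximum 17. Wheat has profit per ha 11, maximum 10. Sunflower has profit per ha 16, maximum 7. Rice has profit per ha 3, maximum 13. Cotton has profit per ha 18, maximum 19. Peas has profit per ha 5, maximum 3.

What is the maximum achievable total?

643

Order the crops by profit per ha: Cotton 18 > Sunflower 16 > Wheat 11 > Peas 5 > Oats 4 > Rice 3.
Cotton takes 19 to reach its cap of 19 — 36 left.
Sunflower: +7 to 7 (cap) — 29 left.
Give Wheat 10 to hit its cap of 10 — 19 left.
Give Peas 3 to hit its cap of 3 — 16 left.
Oats: +16 (room for 17) → 16. Pool exhausted.
Total = 4×16 + 11×10 + 16×7 + 18×19 + 5×3 = 643.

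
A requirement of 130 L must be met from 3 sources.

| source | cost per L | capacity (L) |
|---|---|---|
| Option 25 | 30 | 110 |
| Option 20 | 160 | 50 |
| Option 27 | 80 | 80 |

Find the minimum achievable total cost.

4900

Cheapest first:
Option 25 (30): use full 110 — 20 L to go.
Option 27 at 80: take 20 of its 80 — requirement met.
Option 20: unused.
Cost = 110×30 + 20×80 = 4900.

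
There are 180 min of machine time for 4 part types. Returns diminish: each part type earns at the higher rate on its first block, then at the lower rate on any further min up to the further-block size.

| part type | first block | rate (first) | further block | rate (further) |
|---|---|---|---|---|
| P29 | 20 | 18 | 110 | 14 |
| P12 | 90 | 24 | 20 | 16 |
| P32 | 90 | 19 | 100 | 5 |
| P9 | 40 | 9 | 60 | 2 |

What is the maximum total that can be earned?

3870

Order all 8 blocks by rate: P12/tier1 24 > P32/tier1 19 > P29/tier1 18 > P12/tier2 16 > P29/tier2 14 > P9/tier1 9 > P32/tier2 5 > P9/tier2 2.
Fill P12 tier1 block (90 at 24) ; 90 left.
P32/tier1 (19): +90 ; 0 left.
Total = 24×90 + 19×90 = 3870.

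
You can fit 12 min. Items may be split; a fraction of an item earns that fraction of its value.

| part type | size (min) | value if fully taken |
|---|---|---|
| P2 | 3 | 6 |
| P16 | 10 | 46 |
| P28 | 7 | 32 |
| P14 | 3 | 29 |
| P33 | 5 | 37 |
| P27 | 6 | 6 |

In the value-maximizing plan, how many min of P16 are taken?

Best value per unit of size first: P14 29/3≈9.67, P33 37/5≈7.4, P16 46/10≈4.6, P28 32/7≈4.57, P2 6/3≈2, P27 6/6≈1.
P14: take in full, 3 min for value 29 → 9 left.
P33: take in full, 5 min for value 37 → 4 left.
Fill the last 4 min with part of P16: 4/10 of it earns 18.4.

4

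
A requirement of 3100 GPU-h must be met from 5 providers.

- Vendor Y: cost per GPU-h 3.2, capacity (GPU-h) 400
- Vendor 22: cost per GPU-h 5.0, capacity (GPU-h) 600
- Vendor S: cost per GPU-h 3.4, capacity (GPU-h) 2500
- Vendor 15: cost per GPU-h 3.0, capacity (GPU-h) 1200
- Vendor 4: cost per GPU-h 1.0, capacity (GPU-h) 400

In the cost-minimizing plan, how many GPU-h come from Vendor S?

Fill from the cheapest provider first.
Vendor 4 at 1.0: take all 400 GPU-h ; 2700 still needed.
Take 1200 from Vendor 15 at 3.0 ; need 1500 more.
Take 400 from Vendor Y at 3.2 ; need 1100 more.
Take 1100 from Vendor S at 3.4 to finish.
Vendor 22: unused.

1100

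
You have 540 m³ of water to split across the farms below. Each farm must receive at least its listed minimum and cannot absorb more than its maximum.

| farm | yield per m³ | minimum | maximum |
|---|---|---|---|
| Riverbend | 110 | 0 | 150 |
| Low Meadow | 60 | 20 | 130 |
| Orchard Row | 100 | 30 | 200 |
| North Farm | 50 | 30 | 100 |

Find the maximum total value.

Meeting every minimum uses 0+20+30+30 = 80 m³, leaving 460.
Order the farms by yield per m³: Riverbend 110 > Orchard Row 100 > Low Meadow 60 > North Farm 50.
Riverbend: +150 to 150 (cap) ; 310 left.
Give Orchard Row 170 more to hit its cap of 200 ; 140 left.
Low Meadow takes 110 more to reach its cap of 130 ; 30 left.
North Farm has room for 70 more but only 30 remain, so it gets 60.
Total = 110×150 + 60×130 + 100×200 + 50×60 = 47300.

47300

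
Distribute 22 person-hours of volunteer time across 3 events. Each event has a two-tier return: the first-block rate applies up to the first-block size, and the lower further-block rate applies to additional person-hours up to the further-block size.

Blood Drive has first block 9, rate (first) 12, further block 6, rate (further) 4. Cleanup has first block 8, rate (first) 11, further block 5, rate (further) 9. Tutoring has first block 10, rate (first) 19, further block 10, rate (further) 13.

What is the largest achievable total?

344

Order all 6 blocks by rate: Tutoring/tier1 19 > Tutoring/tier2 13 > Blood Drive/tier1 12 > Cleanup/tier1 11 > Cleanup/tier2 9 > Blood Drive/tier2 4.
Fill Tutoring tier1 block (10 at 19) — 12 left.
Tutoring/tier2 (13): +10 — 2 left.
Blood Drive/tier1: +2 of 9 at 12; pool empty.
Total = 19×10 + 13×10 + 12×2 = 344.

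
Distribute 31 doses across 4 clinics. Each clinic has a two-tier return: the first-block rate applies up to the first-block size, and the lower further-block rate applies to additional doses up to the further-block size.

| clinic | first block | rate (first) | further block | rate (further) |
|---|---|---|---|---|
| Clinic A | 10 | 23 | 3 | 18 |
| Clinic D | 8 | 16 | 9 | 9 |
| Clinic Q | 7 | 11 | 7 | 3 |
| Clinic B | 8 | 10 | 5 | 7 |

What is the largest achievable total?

519

Order all 8 blocks by rate: Clinic A/T1 23 > Clinic A/T2 18 > Clinic D/T1 16 > Clinic Q/T1 11 > Clinic B/T1 10 > Clinic D/T2 9 > Clinic B/T2 7 > Clinic Q/T2 3.
Clinic A T1 at 23: fill all 10 ; 21 left.
Clinic A/T2 (18): +3 ; 18 left.
Clinic D/T1 (16): +8 ; 10 left.
Clinic Q T1 at 11: fill all 7 ; 3 left.
3 remain; put them into Clinic B T1 at 10.
Total = 23×10 + 18×3 + 16×8 + 11×7 + 10×3 = 519.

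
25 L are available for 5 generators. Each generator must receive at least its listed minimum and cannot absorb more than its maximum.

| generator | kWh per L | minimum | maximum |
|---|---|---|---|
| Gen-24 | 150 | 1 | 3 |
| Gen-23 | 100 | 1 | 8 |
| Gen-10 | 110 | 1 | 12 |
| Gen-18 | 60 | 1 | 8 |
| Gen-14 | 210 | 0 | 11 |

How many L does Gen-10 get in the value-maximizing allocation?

Meeting every minimum uses 1+1+1+1+0 = 4 L, leaving 21.
Order the generators by kWh per L: Gen-14 210 > Gen-24 150 > Gen-10 110 > Gen-23 100 > Gen-18 60.
Give Gen-14 11 more to hit its cap of 11 → 10 left.
Gen-24 takes 2 more to reach its cap of 3 → 8 left.
Gen-10 has room for 11 more but only 8 remain, so it gets 9.

9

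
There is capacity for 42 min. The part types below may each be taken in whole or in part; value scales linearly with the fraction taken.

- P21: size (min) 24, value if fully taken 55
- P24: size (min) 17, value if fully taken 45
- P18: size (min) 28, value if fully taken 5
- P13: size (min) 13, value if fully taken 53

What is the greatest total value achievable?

125.5

Best value per unit of size first: P13 53/13≈4.08, P24 45/17≈2.65, P21 55/24≈2.29, P18 5/28≈0.179.
P13: take in full, 13 min for value 53 — 29 left.
P24: take in full, 17 min for value 45 — 12 left.
Fill the last 12 min with part of P21: 12/24 of it earns 27.5.
Total value = 125.5.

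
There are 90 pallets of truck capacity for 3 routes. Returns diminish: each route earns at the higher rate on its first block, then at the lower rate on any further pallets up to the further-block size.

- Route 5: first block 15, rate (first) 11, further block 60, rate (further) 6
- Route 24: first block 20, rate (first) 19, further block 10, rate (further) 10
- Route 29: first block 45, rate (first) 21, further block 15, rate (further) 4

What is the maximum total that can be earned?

Rank every tier by rate: Route 29/first 21 > Route 24/first 19 > Route 5/first 11 > Route 24/second 10 > Route 5/second 6 > Route 29/second 4.
Fill Route 29 first block (45 at 21) ; 45 left.
Route 24 first at 19: fill all 20 ; 25 left.
Route 5 first at 11: fill all 15 ; 10 left.
Fill Route 24 second block (10 at 10) ; 0 left.
Total = 21×45 + 19×20 + 11×15 + 10×10 = 1590.

1590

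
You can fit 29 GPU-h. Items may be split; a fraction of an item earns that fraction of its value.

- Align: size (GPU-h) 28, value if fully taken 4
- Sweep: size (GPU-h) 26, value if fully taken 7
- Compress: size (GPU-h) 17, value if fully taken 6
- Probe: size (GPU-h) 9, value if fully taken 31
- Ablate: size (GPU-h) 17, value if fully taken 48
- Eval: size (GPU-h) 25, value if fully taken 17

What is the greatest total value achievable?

81.04

Best value per unit of size first: Probe 31/9≈3.44, Ablate 48/17≈2.82, Eval 17/25≈0.68, Compress 6/17≈0.353, Sweep 7/26≈0.269, Align 4/28≈0.143.
Take all of Probe (9 GPU-h, value 31) ; 20 GPU-h left.
Ablate: take in full, 17 GPU-h for value 48 ; 3 left.
3 GPU-h left: a 3/25 share of Eval gives 17×3/25 = 2.04.
Total value = 81.04.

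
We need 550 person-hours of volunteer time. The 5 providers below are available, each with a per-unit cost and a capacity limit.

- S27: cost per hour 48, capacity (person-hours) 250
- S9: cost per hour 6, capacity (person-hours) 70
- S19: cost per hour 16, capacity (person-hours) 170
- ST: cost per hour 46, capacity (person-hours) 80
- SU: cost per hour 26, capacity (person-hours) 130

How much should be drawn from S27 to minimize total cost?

100

Fill from the cheapest provider first.
S9 (6): use full 70 → 480 person-hours to go.
S19 (16): use full 170 → 310 person-hours to go.
SU at 26: take all 130 person-hours → 180 still needed.
Take 80 from ST at 46 → need 100 more.
S27 (48): take the remaining 100 → done.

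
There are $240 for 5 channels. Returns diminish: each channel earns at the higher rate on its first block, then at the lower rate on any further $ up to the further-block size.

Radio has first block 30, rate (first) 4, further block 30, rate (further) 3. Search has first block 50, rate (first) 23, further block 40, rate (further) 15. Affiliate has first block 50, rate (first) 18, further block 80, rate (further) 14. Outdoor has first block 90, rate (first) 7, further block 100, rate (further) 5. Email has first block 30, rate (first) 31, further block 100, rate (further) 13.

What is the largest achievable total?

4560

Rank every tier by rate: Email/first 31 > Search/first 23 > Affiliate/first 18 > Search/second 15 > Affiliate/second 14 > Email/second 13 > Outdoor/first 7 > Outdoor/second 5 > Radio/first 4 > Radio/second 3.
Email first at 31: fill all 30 ; 210 left.
Search/first (23): +50 ; 160 left.
Fill Affiliate first block (50 at 18) ; 110 left.
Fill Search second block (40 at 15) ; 70 left.
70 remain; put them into Affiliate second at 14.
Total = 31×30 + 23×50 + 18×50 + 15×40 + 14×70 = 4560.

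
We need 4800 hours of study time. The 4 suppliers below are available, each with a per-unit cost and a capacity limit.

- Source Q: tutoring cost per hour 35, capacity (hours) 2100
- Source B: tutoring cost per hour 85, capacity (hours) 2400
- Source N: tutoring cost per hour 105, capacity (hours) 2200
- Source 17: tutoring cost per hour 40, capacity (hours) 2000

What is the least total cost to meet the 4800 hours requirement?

Use suppliers in increasing cost order.
Source Q at 35: take all 2100 hours → 2700 still needed.
Source 17 at 40: take all 2000 hours → 700 still needed.
Source B (85): take the remaining 700 → done.
Source N: unused.
Cost = 2100×35 + 2000×40 + 700×85 = 213000.

213000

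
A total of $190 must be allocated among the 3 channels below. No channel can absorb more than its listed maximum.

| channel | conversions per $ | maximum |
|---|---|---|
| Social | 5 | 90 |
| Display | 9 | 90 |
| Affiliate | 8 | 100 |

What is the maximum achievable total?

Rank by conversions per $: Display 9 > Affiliate 8 > Social 5.
Give Display 90 to hit its cap of 90 → 100 left.
Affiliate: +100 to 100 (cap) → 0 left.
Total = 9×90 + 8×100 = 1610.

1610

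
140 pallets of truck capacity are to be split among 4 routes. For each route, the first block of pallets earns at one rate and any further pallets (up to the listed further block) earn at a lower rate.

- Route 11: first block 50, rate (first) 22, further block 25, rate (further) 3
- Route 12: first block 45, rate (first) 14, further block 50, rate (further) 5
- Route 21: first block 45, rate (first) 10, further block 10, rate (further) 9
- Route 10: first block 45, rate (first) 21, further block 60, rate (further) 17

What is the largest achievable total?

Rank every tier by rate: Route 11/tier1 22 > Route 10/tier1 21 > Route 10/tier2 17 > Route 12/tier1 14 > Route 21/tier1 10 > Route 21/tier2 9 > Route 12/tier2 5 > Route 11/tier2 3.
Route 11/tier1 (22): +50 — 90 left.
Fill Route 10 tier1 block (45 at 21) — 45 left.
Route 10/tier2: +45 of 60 at 17; pool empty.
Total = 22×50 + 21×45 + 17×45 = 2810.

2810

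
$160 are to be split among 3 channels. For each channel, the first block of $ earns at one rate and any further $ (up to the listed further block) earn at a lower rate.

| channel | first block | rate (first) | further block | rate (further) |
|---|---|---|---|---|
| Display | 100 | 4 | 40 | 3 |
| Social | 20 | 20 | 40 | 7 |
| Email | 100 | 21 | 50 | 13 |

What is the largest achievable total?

3020

Rank every tier by rate: Email/first 21 > Social/first 20 > Email/second 13 > Social/second 7 > Display/first 4 > Display/second 3.
Email/first (21): +100 → 60 left.
Social/first (20): +20 → 40 left.
Email/second: +40 of 50 at 13; pool empty.
Total = 21×100 + 20×20 + 13×40 = 3020.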